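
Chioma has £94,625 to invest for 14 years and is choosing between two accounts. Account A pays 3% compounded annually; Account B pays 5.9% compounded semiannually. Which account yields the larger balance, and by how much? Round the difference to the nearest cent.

Account B, by £70,442.90

Account A growth factor: (1 + 0.03)^14 ≈ 1.51258972486; balance ≈ 143,128.8027.
Account B growth factor: (1 + 0.0295)^28 ≈ 2.25703257273; balance ≈ 213,571.7072.
Account B is larger by 70,442.9045.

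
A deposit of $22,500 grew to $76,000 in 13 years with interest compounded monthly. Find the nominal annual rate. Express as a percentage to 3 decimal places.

The 156-period growth factor is 76,000/22,500 = 3.37778.
r/12 = 3.37778^(1/156) − 1 ≈ 0.0078332, so r ≈ 12·0.0078332 = 9.39984%.

9.400%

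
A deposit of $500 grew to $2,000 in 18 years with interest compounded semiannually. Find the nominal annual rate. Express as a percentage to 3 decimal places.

The 36-period growth factor is 2,000/500 = 4.
r/2 = 4^(1/36) − 1 ≈ 0.0392592, so r ≈ 2·0.0392592 = 7.85185%.

7.852%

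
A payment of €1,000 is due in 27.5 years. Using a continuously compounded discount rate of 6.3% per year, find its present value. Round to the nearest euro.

P = A·e^(−rt) = 1,000·e^(−1.7325).
e^(−1.7325) ≈ 0.176841752, so P ≈ 176.8418.

€177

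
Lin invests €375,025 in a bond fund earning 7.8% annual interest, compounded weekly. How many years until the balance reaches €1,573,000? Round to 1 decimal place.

(1 + 0.0015)^(52t) = 1,573,000/375,025 = 4.1944.
52t·ln(1 + 0.0015) = ln(4.1944); 52t = 1.4337/0.00149888 ≈ 956.5482.
t ≈ 18.3952 years.

18.4 years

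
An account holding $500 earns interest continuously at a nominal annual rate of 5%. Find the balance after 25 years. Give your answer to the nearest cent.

A = P·e^(rt) = 500·e^(0.05·25) = 500·e^1.25.
e^1.25 ≈ 3.490342957, so A ≈ 1,745.1715.

$1,745.17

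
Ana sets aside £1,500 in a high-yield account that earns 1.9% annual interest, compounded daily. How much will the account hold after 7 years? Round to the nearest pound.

£1,713

Periodic rate = 1.9%/365 = 0.0000520548; periods = 365·7 = 2555.
A = 1,500·(1 + 0.019/365)^2555 ≈ 1,500·1.142246044 ≈ 1,713.3691.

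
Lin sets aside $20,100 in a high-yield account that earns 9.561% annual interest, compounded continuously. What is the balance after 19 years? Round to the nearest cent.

$123,632.05

A = P·e^(rt) = 20,100·e^(0.09561·19) = 20,100·e^1.81659.
e^1.81659 ≈ 6.15084825531, so A ≈ 123,632.0499.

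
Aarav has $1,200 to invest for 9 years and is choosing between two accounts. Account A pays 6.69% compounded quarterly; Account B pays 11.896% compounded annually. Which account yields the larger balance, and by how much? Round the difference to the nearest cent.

Account B, by $1,119.73

A: (1 + 0.016725)^36 ≈ 1.816879347, so 1,200 × 1.816879347 ≈ 2,180.2552.
B: (1 + 0.11896)^9 ≈ 2.749989635, so 1,200 × 2.749989635 ≈ 3,299.9876.
Difference ≈ 1,119.7323 in favor of B.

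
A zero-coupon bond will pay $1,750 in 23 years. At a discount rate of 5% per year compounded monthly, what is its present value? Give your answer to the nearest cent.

$555.44

Periodic rate = 5%/12 = 0.00416667; 276 periods.
P = 1,750/(1 + 0.05/12)^276 ≈ 1,750/3.150656365 ≈ 555.4398.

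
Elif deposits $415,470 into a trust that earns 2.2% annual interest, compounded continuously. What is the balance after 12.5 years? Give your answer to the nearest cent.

$546,979.00

A = P·e^(rt) = 415,470·e^(0.022·12.5) = 415,470·e^0.275.
e^0.275 ≈ 1.31653067487, so A ≈ 546,978.9995.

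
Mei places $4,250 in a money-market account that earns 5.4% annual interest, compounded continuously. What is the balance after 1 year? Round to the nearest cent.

A = P·e^(rt) = 4,250·e^(0.054·1) = 4,250·e^0.054.
e^0.054 ≈ 1.055484602, so A ≈ 4,485.8096.

$4,485.81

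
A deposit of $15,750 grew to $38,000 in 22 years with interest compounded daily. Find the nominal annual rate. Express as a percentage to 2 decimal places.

The 8030-period growth factor is 38,000/15,750 = 2.4127.
r/365 = 2.4127^(1/8030) − 1 ≈ 0.000109688, so r ≈ 365·0.000109688 = 4.00361%.

4.00%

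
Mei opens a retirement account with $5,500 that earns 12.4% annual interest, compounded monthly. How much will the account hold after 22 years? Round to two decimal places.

$82,992.46

Growth factor = (1 + 0.124/12)^264 ≈ 15.089538416.
A ≈ 5,500 × 15.089538416 ≈ 82,992.4613.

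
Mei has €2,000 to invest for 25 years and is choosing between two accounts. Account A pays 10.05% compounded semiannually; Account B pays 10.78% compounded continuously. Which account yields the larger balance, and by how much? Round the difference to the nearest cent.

Account B, by €6,401.61

A: (1 + 0.05025)^50 ≈ 11.604715839, so 2,000 × 11.604715839 ≈ 23,209.4317.
B: e^(0.1078·25) = e^2.695 ≈ 14.805518753, so 2,000 × 14.805518753 ≈ 29,611.0375.
Difference ≈ 6,401.6058 in favor of B.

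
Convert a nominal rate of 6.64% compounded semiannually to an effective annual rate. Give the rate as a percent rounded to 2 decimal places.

6.75%

EAR = (1 + 6.64%/2)^2 − 1 = (1 + 0.0332)^2 − 1.
(1 + 0.0332)^2 ≈ 1.067502, so EAR ≈ 6.75022%.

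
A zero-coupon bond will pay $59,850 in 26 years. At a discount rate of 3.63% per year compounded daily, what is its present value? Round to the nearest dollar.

Growth factor = (1 + 0.0363/365)^9490 ≈ 2.5696072641.
P = 59,850/2.5696072641 ≈ 23,291.4970.

$23,291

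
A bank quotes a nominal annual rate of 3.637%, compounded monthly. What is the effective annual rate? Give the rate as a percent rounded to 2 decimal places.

3.70%

One year is 12 periods at 0.00303083 each: (1 + 0.00303083)^12 ≈ 1.036982.
EAR = 1.036982 − 1 ≈ 3.69824%.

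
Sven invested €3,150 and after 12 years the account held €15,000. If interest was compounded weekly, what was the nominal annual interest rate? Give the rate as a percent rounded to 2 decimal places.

(1 + r/52)^624 = 15,000/3,150 = 4.7619.
1 + r/52 = 4.7619^(1/624) ≈ 1.002504, so r/52 ≈ 0.00250417.
r ≈ 52·0.00250417 = 13.02167%.

13.02%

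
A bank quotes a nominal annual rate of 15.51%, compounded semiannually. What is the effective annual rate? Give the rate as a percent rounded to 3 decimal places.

EAR = (1 + 15.51%/2)^2 − 1 = (1 + 0.07755)^2 − 1.
(1 + 0.07755)^2 ≈ 1.161114, so EAR ≈ 16.11140%.

16.111%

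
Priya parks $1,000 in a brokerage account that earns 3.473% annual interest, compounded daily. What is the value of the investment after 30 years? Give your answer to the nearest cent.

Periodic rate = 3.473%/365 = 0.0000951507; periods = 365·30 = 10950.
A = 1,000·(1 + 0.03473/365)^10950 ≈ 1,000·2.834457142 ≈ 2,834.4571.

$2,834.46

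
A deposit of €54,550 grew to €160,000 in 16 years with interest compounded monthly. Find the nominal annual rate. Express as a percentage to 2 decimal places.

(1 + r/12)^192 = 160,000/54,550 = 2.93309.
1 + r/12 = 2.93309^(1/192) ≈ 1.00562, so r/12 ≈ 0.00562019.
r ≈ 12·0.00562019 = 6.74423%.

6.74%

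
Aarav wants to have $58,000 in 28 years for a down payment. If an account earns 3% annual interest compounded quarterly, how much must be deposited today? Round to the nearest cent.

Growth factor = (1 + 0.0075)^112 ≈ 2.3091180658.
P = 58,000/2.3091180658 ≈ 25,117.8148.

$25,117.81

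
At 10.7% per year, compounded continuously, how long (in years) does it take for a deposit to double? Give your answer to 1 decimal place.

6.5 years

e^(0.107t) = 2, so 0.107t = ln 2 ≈ 0.69315.
t ≈ 0.69315/0.107 ≈ 6.4780.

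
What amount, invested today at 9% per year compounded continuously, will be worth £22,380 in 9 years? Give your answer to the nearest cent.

£9,955.92

P = A·e^(−rt) = 22,380·e^(−0.81).
e^(−0.81) ≈ 0.44485806622, so P ≈ 9,955.9235.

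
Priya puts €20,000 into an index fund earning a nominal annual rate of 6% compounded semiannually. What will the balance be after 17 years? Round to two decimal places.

Growth factor = (1 + 0.03)^34 ≈ 2.7319052955.
A ≈ 20,000 × 2.7319052955 ≈ 54,638.1059.

€54,638.11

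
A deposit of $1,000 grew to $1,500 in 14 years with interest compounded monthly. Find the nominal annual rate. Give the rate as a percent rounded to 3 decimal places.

(1 + r/12)^168 = 1,500/1,000 = 1.5.
1 + r/12 = 1.5^(1/168) ≈ 1.002416, so r/12 ≈ 0.0024164.
r ≈ 12·0.0024164 = 2.89968%.

2.900%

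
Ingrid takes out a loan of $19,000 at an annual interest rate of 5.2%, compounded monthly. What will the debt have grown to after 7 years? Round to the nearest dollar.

$27,321

Growth factor = (1 + 0.052/12)^84 ≈ 1.4379429773.
A ≈ 19,000 × 1.4379429773 ≈ 27,320.9166.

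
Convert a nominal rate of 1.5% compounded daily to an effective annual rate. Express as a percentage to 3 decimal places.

1.511%

One year is 365 periods at 0.0000410959 each: (1 + 0.0000410959)^365 ≈ 1.015113.
EAR = 1.015113 − 1 ≈ 1.51128%.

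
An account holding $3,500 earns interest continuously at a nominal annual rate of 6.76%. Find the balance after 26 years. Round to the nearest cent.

A = P·e^(rt) = 3,500·e^(0.0676·26) = 3,500·e^1.7576.
e^1.7576 ≈ 5.7985042711, so A ≈ 20,294.7649.

$20,294.76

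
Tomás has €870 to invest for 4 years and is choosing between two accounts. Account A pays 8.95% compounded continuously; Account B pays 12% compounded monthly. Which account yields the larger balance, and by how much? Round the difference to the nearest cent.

A: e^(0.0895·4) = e^0.358 ≈ 1.43046562, so 870 × 1.43046562 ≈ 1,244.5051.
B: (1 + 0.01)^48 ≈ 1.612226078, so 870 × 1.612226078 ≈ 1,402.6367.
Difference ≈ 158.1316 in favor of B.

Account B, by €158.13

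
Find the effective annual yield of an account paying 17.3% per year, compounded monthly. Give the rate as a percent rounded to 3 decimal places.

One year is 12 periods at 0.0144167 each: (1 + 0.0144167)^12 ≈ 1.187399.
EAR = 1.187399 − 1 ≈ 18.73985%.

18.740%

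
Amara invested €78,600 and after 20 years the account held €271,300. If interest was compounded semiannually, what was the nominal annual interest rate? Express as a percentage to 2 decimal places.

6.29%

The 40-period growth factor is 271,300/78,600 = 3.45165.
r/2 = 3.45165^(1/40) − 1 ≈ 0.0314559, so r ≈ 2·0.0314559 = 6.29119%.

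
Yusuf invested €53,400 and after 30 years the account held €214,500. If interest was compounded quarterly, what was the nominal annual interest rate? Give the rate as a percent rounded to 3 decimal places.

4.662%

(1 + r/4)^120 = 214,500/53,400 = 4.01685.
1 + r/4 = 4.01685^(1/120) ≈ 1.011655, so r/4 ≈ 0.0116549.
r ≈ 4·0.0116549 = 4.66195%.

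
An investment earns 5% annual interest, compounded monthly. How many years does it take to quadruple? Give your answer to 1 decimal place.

(1 + 0.00416667)^(12t) = 4.
12t = ln 4 / ln(1 + 0.00416667) ≈ 1.3863/0.00415801 ≈ 333.4033.
t ≈ 27.7836.

27.8 years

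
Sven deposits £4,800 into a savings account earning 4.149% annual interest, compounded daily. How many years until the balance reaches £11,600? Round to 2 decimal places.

(1 + 0.000113671)^(365t) = 11,600/4,800 = 2.4167.
365t·ln(1 + 0.000113671) = ln(2.4167); 365t = 0.88239/0.000113665 ≈ 7763.0840.
t ≈ 21.2687 years.

21.27 years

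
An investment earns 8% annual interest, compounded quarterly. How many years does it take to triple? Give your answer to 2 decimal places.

(1 + 0.02)^(4t) = 3.
4t = ln 3 / ln(1 + 0.02) ≈ 1.0986/0.0198026 ≈ 55.4781.
t ≈ 13.8695.

13.87 years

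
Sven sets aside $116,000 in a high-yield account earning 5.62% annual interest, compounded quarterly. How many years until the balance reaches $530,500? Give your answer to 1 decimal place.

(1 + 0.01405)^(4t) = 530,500/116,000 = 4.5733.
4t·ln(1 + 0.01405) = ln(4.5733); 4t = 1.5202/0.0139522 ≈ 108.9598.
t ≈ 27.2399 years.

27.2 years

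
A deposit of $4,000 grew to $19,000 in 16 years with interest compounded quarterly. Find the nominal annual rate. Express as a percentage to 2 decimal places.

(1 + r/4)^64 = 19,000/4,000 = 4.75.
1 + r/4 = 4.75^(1/64) ≈ 1.024645, so r/4 ≈ 0.0246448.
r ≈ 4·0.0246448 = 9.85792%.

9.86%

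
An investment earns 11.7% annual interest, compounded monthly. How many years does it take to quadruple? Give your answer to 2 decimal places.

11.91 years

(1 + 0.00975)^(12t) = 4.
12t = ln 4 / ln(1 + 0.00975) ≈ 1.3863/0.00970278 ≈ 142.8761.
t ≈ 11.9063.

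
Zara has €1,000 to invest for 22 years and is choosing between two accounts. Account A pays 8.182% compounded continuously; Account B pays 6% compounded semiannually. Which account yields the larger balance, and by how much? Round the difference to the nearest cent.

Account A, by €2,378.44

A: e^(0.08182·22) = e^1.80004 ≈ 6.049889455, so 1,000 × 6.049889455 ≈ 6,049.8895.
B: (1 + 0.03)^44 ≈ 3.671452273, so 1,000 × 3.671452273 ≈ 3,671.4523.
Difference ≈ 2,378.4372 in favor of A.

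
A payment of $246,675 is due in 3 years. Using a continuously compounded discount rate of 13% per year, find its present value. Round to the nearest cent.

P = A·e^(−rt) = 246,675·e^(−0.39).
e^(−0.39) ≈ 0.677056874498, so P ≈ 167,013.0045.

$167,013.00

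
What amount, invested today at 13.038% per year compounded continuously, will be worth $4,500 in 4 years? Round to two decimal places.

$2,671.28

P = A·e^(−rt) = 4,500·e^(−0.52152).
e^(−0.52152) ≈ 0.5936175632, so P ≈ 2,671.2790.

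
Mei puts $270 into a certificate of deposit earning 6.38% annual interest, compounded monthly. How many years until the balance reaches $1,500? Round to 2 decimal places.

We need (1 + 0.00531667)^(12t) = 5.5556, so 12t = ln 5.5556 / ln 1.005317 ≈ 323.3893.
t ≈ 323.3893/12 = 26.9491 years.

26.95 years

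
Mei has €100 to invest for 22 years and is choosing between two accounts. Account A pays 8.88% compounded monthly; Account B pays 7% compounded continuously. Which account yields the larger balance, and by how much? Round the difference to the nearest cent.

A: (1 + 0.0074)^264 ≈ 7.00347982, so 100 × 7.00347982 ≈ 700.3480.
B: e^(0.07·22) = e^1.54 ≈ 4.66459027, so 100 × 4.66459027 ≈ 466.4590.
Difference ≈ 233.8890 in favor of A.

Account A, by €233.89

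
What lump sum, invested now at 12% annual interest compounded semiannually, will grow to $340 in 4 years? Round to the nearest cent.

Growth factor = (1 + 0.06)^8 ≈ 1.59384807.
P = 340/1.59384807 ≈ 213.3202.

$213.32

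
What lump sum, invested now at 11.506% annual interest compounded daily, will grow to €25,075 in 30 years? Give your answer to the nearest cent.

€795.02

Growth factor = (1 + 0.11506/365)^10950 ≈ 31.539983358.
P = 25,075/31.539983358 ≈ 795.0226.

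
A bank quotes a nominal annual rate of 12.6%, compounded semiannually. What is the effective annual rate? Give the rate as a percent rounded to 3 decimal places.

12.997%

One year is 2 periods at 0.063 each: (1 + 0.063)^2 ≈ 1.129969.
EAR = 1.129969 − 1 ≈ 12.99690%.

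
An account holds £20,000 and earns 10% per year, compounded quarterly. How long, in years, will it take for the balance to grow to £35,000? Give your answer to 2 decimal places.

5.67 years

(1 + 0.025)^(4t) = 35,000/20,000 = 1.75.
4t·ln(1 + 0.025) = ln(1.75); 4t = 0.55962/0.0246926 ≈ 22.6633.
t ≈ 5.6658 years.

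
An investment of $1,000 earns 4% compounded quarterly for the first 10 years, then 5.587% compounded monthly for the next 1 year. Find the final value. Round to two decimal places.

$1,574.21

Phase 1: 1,000·(1 + 0.01)^40 ≈ 1,488.8637.
Phase 2: 1,488.8637·(1 + 0.05587/12)^12 ≈ 1,574.2100.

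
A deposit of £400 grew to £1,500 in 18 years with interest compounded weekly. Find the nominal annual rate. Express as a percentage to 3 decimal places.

(1 + r/52)^936 = 1,500/400 = 3.75.
1 + r/52 = 3.75^(1/936) ≈ 1.001413, so r/52 ≈ 0.00141313.
r ≈ 52·0.00141313 = 7.34828%.

7.348%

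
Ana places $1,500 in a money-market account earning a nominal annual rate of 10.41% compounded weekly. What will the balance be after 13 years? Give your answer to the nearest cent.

Growth factor = (1 + 0.1041/52)^676 ≈ 3.864944042.
A ≈ 1,500 × 3.864944042 ≈ 5,797.4161.

$5,797.42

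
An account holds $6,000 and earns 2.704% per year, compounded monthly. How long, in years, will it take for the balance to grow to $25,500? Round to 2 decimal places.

(1 + 0.00225333)^(12t) = 25,500/6,000 = 4.25.
12t·ln(1 + 0.00225333) = ln(4.25); 12t = 1.4469/0.0022508 ≈ 642.8470.
t ≈ 53.5706 years.

53.57 years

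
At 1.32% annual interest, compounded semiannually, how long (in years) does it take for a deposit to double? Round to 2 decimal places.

52.68 years

(1 + 0.0066)^(2t) = 2.
2t = ln 2 / ln(1 + 0.0066) ≈ 0.69315/0.00657832 ≈ 105.3685.
t ≈ 52.6842.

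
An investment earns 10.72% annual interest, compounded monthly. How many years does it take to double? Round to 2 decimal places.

(1 + 0.00893333)^(12t) = 2.
12t = ln 2 / ln(1 + 0.00893333) ≈ 0.69315/0.00889367 ≈ 77.9372.
t ≈ 6.4948.

6.49 years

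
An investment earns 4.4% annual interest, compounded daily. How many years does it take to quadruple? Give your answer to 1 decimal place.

(1 + 0.000120548)^(365t) = 4.
365t = ln 4 / ln(1 + 0.000120548) ≈ 1.3863/0.000120541 ≈ 11500.6350.
t ≈ 31.5086.

31.5 years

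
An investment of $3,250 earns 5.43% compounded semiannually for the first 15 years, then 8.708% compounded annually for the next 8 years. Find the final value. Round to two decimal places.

Phase 1: 3,250·(1 + 0.02715)^30 ≈ 7,259.3791.
Phase 2: 7,259.3791·(1 + 0.08708)^8 ≈ 14,157.6614.

$14,157.66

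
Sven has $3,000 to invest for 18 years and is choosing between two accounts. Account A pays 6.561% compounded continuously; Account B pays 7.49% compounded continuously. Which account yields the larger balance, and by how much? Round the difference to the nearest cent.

Account A growth factor: e^(0.06561·18) = e^1.18098 ≈ 3.257565053; balance ≈ 9,772.6952.
Account B growth factor: e^(0.0749·18) = e^1.3482 ≈ 3.85048841; balance ≈ 11,551.4652.
Account B is larger by 1,778.7701.

Account B, by $1,778.77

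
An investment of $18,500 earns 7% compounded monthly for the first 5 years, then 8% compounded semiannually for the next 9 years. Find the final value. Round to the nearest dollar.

$53,129

After 5 years at 7%: 18,500 × 1.4176252596 ≈ 26,226.0673.
Then 9 years at 8%: 26,226.0673 × 2.0258165154 ≈ 53,129.2003.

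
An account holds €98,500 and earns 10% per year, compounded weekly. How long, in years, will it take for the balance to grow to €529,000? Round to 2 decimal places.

(1 + 0.00192308)^(52t) = 529,000/98,500 = 5.3706.
52t·ln(1 + 0.00192308) = ln(5.3706); 52t = 1.6809/0.00192123 ≈ 874.9248.
t ≈ 16.8255 years.

16.83 years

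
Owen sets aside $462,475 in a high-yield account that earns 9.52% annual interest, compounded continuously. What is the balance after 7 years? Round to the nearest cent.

$900,538.13

A = P·e^(rt) = 462,475·e^(0.0952·7) = 462,475·e^0.6664.
e^0.6664 ≈ 1.94721471456, so A ≈ 900,538.1251.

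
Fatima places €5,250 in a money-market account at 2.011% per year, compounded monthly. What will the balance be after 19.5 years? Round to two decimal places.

Periodic rate = 2.011%/12 = 0.00167583; periods = 12·19.5 = 234.
A = 5,250·(1 + 0.02011/12)^234 ≈ 5,250·1.479666585 ≈ 7,768.2496.

€7,768.25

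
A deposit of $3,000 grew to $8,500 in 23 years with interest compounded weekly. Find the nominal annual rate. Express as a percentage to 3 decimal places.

The 1196-period growth factor is 8,500/3,000 = 2.83333.
r/52 = 2.83333^(1/1196) − 1 ≈ 0.00087116, so r ≈ 52·0.00087116 = 4.53003%.

4.530%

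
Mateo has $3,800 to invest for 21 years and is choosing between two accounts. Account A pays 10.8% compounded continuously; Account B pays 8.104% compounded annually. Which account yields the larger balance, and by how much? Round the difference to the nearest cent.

Account A, by $17,189.10

Account A growth factor: e^(0.108·21) = e^2.268 ≈ 9.6600613583; balance ≈ 36,708.2332.
Account B growth factor: (1 + 0.08104)^21 ≈ 5.1366152748; balance ≈ 19,519.1380.
Account A is larger by 17,189.0951.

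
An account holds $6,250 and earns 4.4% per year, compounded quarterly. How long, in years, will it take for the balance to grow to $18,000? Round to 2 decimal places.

We need (1 + 0.011)^(4t) = 2.88, so 4t = ln 2.88 / ln 1.011 ≈ 96.6907.
t ≈ 96.6907/4 = 24.1727 years.

24.17 years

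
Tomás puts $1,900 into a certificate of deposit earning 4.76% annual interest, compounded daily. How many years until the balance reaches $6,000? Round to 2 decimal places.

(1 + 0.000130411)^(365t) = 6,000/1,900 = 3.1579.
365t·ln(1 + 0.000130411) = ln(3.1579); 365t = 1.1499/0.000130402 ≈ 8818.1283.
t ≈ 24.1593 years.

24.16 years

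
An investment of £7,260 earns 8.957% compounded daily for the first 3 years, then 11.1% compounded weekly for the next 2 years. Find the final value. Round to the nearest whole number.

£11,856

Phase 1: 7,260·(1 + 0.08957/365)^1095 ≈ 9,497.7684.
Phase 2: 9,497.7684·(1 + 0.111/52)^104 ≈ 11,855.8363.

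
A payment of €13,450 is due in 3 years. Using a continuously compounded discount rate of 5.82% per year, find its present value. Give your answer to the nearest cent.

P = A·e^(−rt) = 13,450·e^(−0.1746).
e^(−0.1746) ≈ 0.83979287074, so P ≈ 11,295.2141.

€11,295.21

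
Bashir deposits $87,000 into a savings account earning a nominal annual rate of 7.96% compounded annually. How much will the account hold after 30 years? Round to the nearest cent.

$865,775.97

Growth factor = (1 + 0.0796)^30 ≈ 9.95144796647.
A ≈ 87,000 × 9.95144796647 ≈ 865,775.9731.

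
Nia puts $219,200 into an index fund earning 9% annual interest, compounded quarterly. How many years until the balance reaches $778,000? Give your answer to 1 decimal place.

We need (1 + 0.0225)^(4t) = 3.5493, so 4t = ln 3.5493 / ln 1.0225 ≈ 56.9307.
t ≈ 56.9307/4 = 14.2327 years.

14.2 years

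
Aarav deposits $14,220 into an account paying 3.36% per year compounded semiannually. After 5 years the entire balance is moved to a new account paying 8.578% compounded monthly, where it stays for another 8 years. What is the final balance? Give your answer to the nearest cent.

$33,283.20

After 5 years at 3.36%: 14,220 × 1.1812868663 ≈ 16,797.8992.
Then 8 years at 8.578%: 16,797.8992 × 1.9813905381 ≈ 33,283.1986.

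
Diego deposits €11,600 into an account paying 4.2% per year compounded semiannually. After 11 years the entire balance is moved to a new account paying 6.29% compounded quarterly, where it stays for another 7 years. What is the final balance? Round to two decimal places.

After 11 years at 4.2%: 11,600 × 1.5796698382 ≈ 18,324.1701.
Then 7 years at 6.29%: 18,324.1701 × 1.5478610503 ≈ 28,363.2692.

€28,363.27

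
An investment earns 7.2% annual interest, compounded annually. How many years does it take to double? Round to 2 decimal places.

(1 + 0.072)^t = 2.
t = ln 2 / ln(1 + 0.072) ≈ 0.69315/0.0695261 ≈ 9.9696.

9.97 years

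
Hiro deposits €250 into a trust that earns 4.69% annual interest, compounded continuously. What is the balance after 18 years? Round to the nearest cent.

A = P·e^(rt) = 250·e^(0.0469·18) = 250·e^0.8442.
e^0.8442 ≈ 2.32611618, so A ≈ 581.5290.

€581.53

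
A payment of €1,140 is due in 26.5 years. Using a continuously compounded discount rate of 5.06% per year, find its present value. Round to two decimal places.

P = A·e^(−rt) = 1,140·e^(−1.3409).
e^(−1.3409) ≈ 0.2616101135, so P ≈ 298.2355.

€298.24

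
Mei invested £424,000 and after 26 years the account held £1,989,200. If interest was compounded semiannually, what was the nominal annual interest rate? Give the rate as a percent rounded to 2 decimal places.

6.03%

(1 + r/2)^52 = 1,989,200/424,000 = 4.69151.
1 + r/2 = 4.69151^(1/52) ≈ 1.030172, so r/2 ≈ 0.0301723.
r ≈ 2·0.0301723 = 6.03446%.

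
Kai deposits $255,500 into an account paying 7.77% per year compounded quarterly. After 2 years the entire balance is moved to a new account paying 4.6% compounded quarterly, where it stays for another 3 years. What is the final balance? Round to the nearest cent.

$341,840.72

After 2 years at 7.77%: 255,500 × 1.16638584063 ≈ 298,011.5823.
Then 3 years at 4.6%: 298,011.5823 × 1.14707191154 ≈ 341,840.7153.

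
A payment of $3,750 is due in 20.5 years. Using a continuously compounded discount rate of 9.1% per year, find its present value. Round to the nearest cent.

P = A·e^(−rt) = 3,750·e^(−1.8655).
e^(−1.8655) ≈ 0.1548187811, so P ≈ 580.5704.

$580.57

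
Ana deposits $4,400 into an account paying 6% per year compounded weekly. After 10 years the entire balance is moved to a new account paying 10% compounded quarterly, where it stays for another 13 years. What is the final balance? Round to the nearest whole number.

After 10 years at 6%: 4,400 × 1.8214886607 ≈ 8,014.5501.
Then 13 years at 10%: 8,014.5501 × 3.6111123486 ≈ 28,941.4409.

$28,941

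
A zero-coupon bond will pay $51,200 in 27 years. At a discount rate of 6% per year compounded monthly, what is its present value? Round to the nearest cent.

Growth factor = (1 + 0.005)^324 ≈ 5.0327343742.
P = 51,200/5.0327343742 ≈ 10,173.3960.

$10,173.40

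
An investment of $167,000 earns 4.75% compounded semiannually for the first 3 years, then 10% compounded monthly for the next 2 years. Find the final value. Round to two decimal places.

After 3 years at 4.75%: 167,000 × 1.1512336852 ≈ 192,256.0254.
Then 2 years at 10%: 192,256.0254 × 1.22039096138 ≈ 234,627.5157.

$234,627.52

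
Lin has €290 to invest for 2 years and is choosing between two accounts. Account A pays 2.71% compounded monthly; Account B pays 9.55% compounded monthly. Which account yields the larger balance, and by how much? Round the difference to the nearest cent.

Account B, by €44.63

A: (1 + 0.0271/12)^24 ≈ 1.05563121, so 290 × 1.05563121 ≈ 306.1331.
B: (1 + 0.0955/12)^24 ≈ 1.20954468, so 290 × 1.20954468 ≈ 350.7680.
Difference ≈ 44.6349 in favor of B.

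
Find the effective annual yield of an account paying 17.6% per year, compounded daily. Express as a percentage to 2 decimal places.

19.24%

One year is 365 periods at 0.000482192 each: (1 + 0.000482192)^365 ≈ 1.192387.
EAR = 1.192387 − 1 ≈ 19.23875%.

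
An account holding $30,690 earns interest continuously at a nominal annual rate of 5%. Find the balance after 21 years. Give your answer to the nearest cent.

$87,701.31

A = P·e^(rt) = 30,690·e^(0.05·21) = 30,690·e^1.05.
e^1.05 ≈ 2.8576511181, so A ≈ 87,701.3128.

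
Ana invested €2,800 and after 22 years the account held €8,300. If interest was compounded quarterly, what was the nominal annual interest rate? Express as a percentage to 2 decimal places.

4.97%

(1 + r/4)^88 = 8,300/2,800 = 2.96429.
1 + r/4 = 2.96429^(1/88) ≈ 1.012425, so r/4 ≈ 0.0124247.
r ≈ 4·0.0124247 = 4.96988%.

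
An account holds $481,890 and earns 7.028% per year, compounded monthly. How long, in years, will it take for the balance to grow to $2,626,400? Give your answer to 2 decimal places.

24.20 years

(1 + 0.00585667)^(12t) = 2,626,400/481,890 = 5.4502.
12t·ln(1 + 0.00585667) = ln(5.4502); 12t = 1.6957/0.00583958 ≈ 290.3724.
t ≈ 24.1977 years.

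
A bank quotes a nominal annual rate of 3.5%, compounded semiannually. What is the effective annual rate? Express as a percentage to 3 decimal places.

EAR = (1 + 3.5%/2)^2 − 1 = (1 + 0.0175)^2 − 1.
(1 + 0.0175)^2 ≈ 1.035306, so EAR ≈ 3.53063%.

3.531%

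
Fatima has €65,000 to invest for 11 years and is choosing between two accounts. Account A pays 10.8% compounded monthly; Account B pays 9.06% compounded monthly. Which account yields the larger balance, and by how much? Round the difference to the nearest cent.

Account A, by €36,672.57

A: (1 + 0.009)^132 ≈ 3.26312674855, so 65,000 × 3.26312674855 ≈ 212,103.2387.
B: (1 + 0.00755)^132 ≈ 2.69893341814, so 65,000 × 2.69893341814 ≈ 175,430.6722.
Difference ≈ 36,672.5665 in favor of A.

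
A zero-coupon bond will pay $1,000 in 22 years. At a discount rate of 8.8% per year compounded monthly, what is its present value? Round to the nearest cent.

Periodic rate = 8.8%/12 = 0.00733333; 264 periods.
P = 1,000/(1 + 0.088/12)^264 ≈ 1,000/6.88218266 ≈ 145.3027.

$145.30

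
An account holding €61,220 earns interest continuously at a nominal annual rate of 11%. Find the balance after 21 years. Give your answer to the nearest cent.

€616,756.28

A = P·e^(rt) = 61,220·e^(0.11·21) = 61,220·e^2.31.
e^2.31 ≈ 10.074424655, so A ≈ 616,756.2774.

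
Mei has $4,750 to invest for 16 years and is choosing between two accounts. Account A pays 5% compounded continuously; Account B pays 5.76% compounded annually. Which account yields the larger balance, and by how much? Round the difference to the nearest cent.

Account B, by $1,065.56

Account A growth factor: e^(0.05·16) = e^0.8 ≈ 2.2255409285; balance ≈ 10,571.3194.
Account B growth factor: (1 + 0.0576)^16 ≈ 2.4498701958; balance ≈ 11,636.8834.
Account B is larger by 1,065.5640.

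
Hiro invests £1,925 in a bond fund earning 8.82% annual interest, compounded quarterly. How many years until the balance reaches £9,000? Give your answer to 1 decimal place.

17.7 years

(1 + 0.02205)^(4t) = 9,000/1,925 = 4.6753.
4t·ln(1 + 0.02205) = ln(4.6753); 4t = 1.5423/0.0218104 ≈ 70.7139.
t ≈ 17.6785 years.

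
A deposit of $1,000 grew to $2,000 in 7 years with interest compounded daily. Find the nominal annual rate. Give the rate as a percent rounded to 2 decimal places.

9.90%

The 2555-period growth factor is 2,000/1,000 = 2.
r/365 = 2^(1/2555) − 1 ≈ 0.000271327, so r ≈ 365·0.000271327 = 9.90345%.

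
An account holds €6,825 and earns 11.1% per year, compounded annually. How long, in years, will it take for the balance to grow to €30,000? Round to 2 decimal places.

(1 + 0.111)^t = 30,000/6,825 = 4.3956.
t·ln(1 + 0.111) = ln(4.3956); t = 1.4806/0.105261 ≈ 14.0661.

14.07 years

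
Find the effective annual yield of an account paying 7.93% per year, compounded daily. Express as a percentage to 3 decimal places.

EAR = (1 + 7.93%/365)^365 − 1 = (1 + 0.00021726)^365 − 1.
(1 + 0.00021726)^365 ≈ 1.08252, so EAR ≈ 8.25197%.

8.252%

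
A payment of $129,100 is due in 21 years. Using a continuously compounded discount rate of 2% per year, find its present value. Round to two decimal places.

$84,824.74

P = A·e^(−rt) = 129,100·e^(−0.42).
e^(−0.42) ≈ 0.657046819815, so P ≈ 84,824.7444.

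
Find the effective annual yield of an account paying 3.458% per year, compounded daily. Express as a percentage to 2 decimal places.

EAR = (1 + 3.458%/365)^365 − 1 = (1 + 0.0000947397)^365 − 1.
(1 + 0.0000947397)^365 ≈ 1.035183, so EAR ≈ 3.51831%.

3.52%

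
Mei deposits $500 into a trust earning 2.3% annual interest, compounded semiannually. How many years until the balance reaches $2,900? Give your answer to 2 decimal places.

We need (1 + 0.0115)^(2t) = 5.8, so 2t = ln 5.8 / ln 1.0115 ≈ 153.7345.
t ≈ 153.7345/2 = 76.8672 years.

76.87 years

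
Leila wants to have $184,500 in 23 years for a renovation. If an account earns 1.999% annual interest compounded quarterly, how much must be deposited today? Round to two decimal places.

$116,632.10

Growth factor = (1 + 0.0049975)^92 ≈ 1.58189732151.
P = 184,500/1.58189732151 ≈ 116,632.0958.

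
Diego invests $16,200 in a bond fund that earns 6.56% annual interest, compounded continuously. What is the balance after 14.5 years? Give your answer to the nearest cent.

$41,938.79

A = P·e^(rt) = 16,200·e^(0.0656·14.5) = 16,200·e^0.9512.
e^0.9512 ≈ 2.5888143734, so A ≈ 41,938.7928.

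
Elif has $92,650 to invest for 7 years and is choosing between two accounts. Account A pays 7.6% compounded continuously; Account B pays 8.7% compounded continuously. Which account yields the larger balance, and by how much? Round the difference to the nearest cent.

Account B, by $12,624.33

A: e^(0.076·7) = e^0.532 ≈ 1.70233357337, so 92,650 × 1.70233357337 ≈ 157,721.2056.
B: e^(0.087·7) = e^0.609 ≈ 1.83859188729, so 92,650 × 1.83859188729 ≈ 170,345.5384.
Difference ≈ 12,624.3328 in favor of B.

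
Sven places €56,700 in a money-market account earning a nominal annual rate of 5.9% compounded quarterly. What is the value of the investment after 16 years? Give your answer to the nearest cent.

Growth factor = (1 + 0.01475)^64 ≈ 2.55258280471.
A ≈ 56,700 × 2.55258280471 ≈ 144,731.4450.

€144,731.45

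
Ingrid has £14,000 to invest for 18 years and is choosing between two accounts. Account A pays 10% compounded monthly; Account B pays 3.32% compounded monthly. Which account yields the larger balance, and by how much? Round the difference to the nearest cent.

Account A, by £58,638.19

A: (1 + 0.1/12)^216 ≈ 6.0046934672, so 14,000 × 6.0046934672 ≈ 84,065.7085.
B: (1 + 0.0332/12)^216 ≈ 1.816251645, so 14,000 × 1.816251645 ≈ 25,427.5230.
Difference ≈ 58,638.1855 in favor of A.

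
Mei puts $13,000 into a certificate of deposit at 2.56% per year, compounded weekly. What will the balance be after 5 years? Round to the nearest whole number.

$14,775

Growth factor = (1 + 0.0256/52)^260 ≈ 1.1365172048.
A ≈ 13,000 × 1.1365172048 ≈ 14,774.7237.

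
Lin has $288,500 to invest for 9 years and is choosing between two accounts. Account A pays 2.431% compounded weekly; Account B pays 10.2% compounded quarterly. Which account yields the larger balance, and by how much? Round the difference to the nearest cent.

Account A growth factor: (1 + 0.0004675)^468 ≈ 1.24450626103; balance ≈ 359,040.0563.
Account B growth factor: (1 + 0.0255)^36 ≈ 2.47561969647; balance ≈ 714,216.2824.
Account B is larger by 355,176.2261.

Account B, by $355,176.23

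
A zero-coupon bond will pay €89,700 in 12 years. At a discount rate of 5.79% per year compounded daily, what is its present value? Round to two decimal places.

Growth factor = (1 + 0.0579/365)^4380 ≈ 2.0031979884.
P = 89,700/2.0031979884 ≈ 44,778.3996.

€44,778.40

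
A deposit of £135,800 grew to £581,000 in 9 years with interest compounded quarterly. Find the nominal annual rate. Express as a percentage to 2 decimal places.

The 36-period growth factor is 581,000/135,800 = 4.27835.
r/4 = 4.27835^(1/36) − 1 ≈ 0.0412031, so r ≈ 4·0.0412031 = 16.48124%.

16.48%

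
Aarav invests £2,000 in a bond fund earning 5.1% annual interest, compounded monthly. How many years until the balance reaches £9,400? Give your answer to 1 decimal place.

We need (1 + 0.00425)^(12t) = 4.7, so 12t = ln 4.7 / ln 1.00425 ≈ 364.9056.
t ≈ 364.9056/12 = 30.4088 years.

30.4 years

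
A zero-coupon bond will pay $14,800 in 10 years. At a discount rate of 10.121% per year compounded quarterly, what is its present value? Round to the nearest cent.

$5,447.30

Periodic rate = 10.121%/4 = 0.0253025; 40 periods.
P = 14,800/(1 + 0.0253025)^40 ≈ 14,800/2.7169437848 ≈ 5,447.2971.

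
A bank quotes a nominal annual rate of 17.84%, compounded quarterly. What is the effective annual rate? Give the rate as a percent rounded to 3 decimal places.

19.069%

EAR = (1 + 17.84%/4)^4 − 1 = (1 + 0.0446)^4 − 1.
(1 + 0.0446)^4 ≈ 1.190694, so EAR ≈ 19.06938%.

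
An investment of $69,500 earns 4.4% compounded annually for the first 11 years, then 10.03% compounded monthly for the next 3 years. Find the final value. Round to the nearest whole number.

$150,600

After 11 years at 4.4%: 69,500 × 1.60585188311 ≈ 111,606.7059.
Then 3 years at 10.03%: 111,606.7059 × 1.34938570053 ≈ 150,600.4930.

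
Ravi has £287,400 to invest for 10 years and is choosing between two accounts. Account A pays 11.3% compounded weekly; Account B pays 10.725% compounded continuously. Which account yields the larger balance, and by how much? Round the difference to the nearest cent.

Account A, by £48,624.18

A: (1 + 0.113/52)^520 ≈ 3.09186351174, so 287,400 × 3.09186351174 ≈ 888,601.5733.
B: e^(0.10725·10) = e^1.0725 ≈ 2.92267706688, so 287,400 × 2.92267706688 ≈ 839,977.3890.
Difference ≈ 48,624.1843 in favor of A.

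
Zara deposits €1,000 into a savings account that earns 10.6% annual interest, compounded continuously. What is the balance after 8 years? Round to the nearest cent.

€2,334.97

A = P·e^(rt) = 1,000·e^(0.106·8) = 1,000·e^0.848.
e^0.848 ≈ 2.334972234, so A ≈ 2,334.9722.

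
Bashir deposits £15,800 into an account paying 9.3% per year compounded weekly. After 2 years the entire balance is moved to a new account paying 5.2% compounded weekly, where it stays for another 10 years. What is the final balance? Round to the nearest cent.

£31,995.14

After 2 years at 9.3%: 15,800 × 1.2042221877 ≈ 19,026.7106.
Then 10 years at 5.2%: 19,026.7106 × 1.6815906706 ≈ 31,995.1390.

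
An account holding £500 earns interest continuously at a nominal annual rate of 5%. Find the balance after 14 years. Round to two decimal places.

A = P·e^(rt) = 500·e^(0.05·14) = 500·e^0.7.
e^0.7 ≈ 2.013752707, so A ≈ 1,006.8764.

£1,006.88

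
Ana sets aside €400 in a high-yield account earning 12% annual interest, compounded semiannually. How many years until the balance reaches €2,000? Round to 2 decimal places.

13.81 years

We need (1 + 0.06)^(2t) = 5, so 2t = ln 5 / ln 1.06 ≈ 27.6209.
t ≈ 27.6209/2 = 13.8104 years.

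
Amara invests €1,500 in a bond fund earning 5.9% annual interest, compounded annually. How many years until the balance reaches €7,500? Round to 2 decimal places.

28.08 years

We need (1 + 0.059)^t = 5, so t = ln 5 / ln 1.059 ≈ 28.0756.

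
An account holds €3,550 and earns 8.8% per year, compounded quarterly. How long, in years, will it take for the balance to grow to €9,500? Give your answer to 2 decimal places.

11.31 years

(1 + 0.022)^(4t) = 9,500/3,550 = 2.6761.
4t·ln(1 + 0.022) = ln(2.6761); 4t = 0.98434/0.0217615 ≈ 45.2333.
t ≈ 11.3083 years.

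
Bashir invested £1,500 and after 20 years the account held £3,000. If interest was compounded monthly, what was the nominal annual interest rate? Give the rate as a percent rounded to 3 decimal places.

3.471%

The 240-period growth factor is 3,000/1,500 = 2.
r/12 = 2^(1/240) − 1 ≈ 0.00289229, so r ≈ 12·0.00289229 = 3.47075%.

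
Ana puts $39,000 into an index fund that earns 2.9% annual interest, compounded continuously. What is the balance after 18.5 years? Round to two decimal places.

$66,690.44

A = P·e^(rt) = 39,000·e^(0.029·18.5) = 39,000·e^0.5365.
e^0.5365 ≈ 1.7100113365, so A ≈ 66,690.4421.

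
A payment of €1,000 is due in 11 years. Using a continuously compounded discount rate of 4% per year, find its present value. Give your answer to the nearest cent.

€644.04

P = A·e^(−rt) = 1,000·e^(−0.44).
e^(−0.44) ≈ 0.644036421, so P ≈ 644.0364.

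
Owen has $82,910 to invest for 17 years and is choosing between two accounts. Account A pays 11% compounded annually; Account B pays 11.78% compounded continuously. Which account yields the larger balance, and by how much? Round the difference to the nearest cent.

A: (1 + 0.11)^17 ≈ 5.89509270858, so 82,910 × 5.89509270858 ≈ 488,762.1365.
B: e^(0.1178·17) = e^2.0026 ≈ 7.40829264146, so 82,910 × 7.40829264146 ≈ 614,221.5429.
Difference ≈ 125,459.4064 in favor of B.

Account B, by $125,459.41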